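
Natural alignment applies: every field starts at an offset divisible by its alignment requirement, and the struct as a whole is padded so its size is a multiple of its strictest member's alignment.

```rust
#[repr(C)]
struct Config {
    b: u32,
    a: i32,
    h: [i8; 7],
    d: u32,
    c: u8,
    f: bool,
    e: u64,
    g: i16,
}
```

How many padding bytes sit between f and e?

2

@0: b [4B, align 4] → 4
@4: a [4B, align 4] → 8
@8: h [7B, align 1] → 15
+1 pad (align 4)
@16: d [4B, align 4] → 20
@20: c [1B, align 1] → 21
@21: f [1B, align 1] → 22
+2 pad (align 8)
@24: e [8B, align 8] → 32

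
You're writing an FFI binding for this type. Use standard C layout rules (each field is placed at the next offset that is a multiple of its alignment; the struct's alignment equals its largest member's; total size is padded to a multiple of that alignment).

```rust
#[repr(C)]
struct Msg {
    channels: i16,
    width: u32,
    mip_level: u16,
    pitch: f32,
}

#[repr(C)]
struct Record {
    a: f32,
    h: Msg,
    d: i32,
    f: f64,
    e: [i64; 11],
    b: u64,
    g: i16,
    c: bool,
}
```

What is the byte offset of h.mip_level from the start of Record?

Msg: channels at 0 (size 2, align 2) → ends 2; pad 2 to align 4 for width; width at 4 (size 4, align 4) → ends 8; mip_level at 8 (size 2, align 2) → ends 10; pad 2 to align 4 for pitch; pitch at 12 (size 4, align 4) → ends 16; total 16 bytes, alignment 4
a at 0 (size 4, align 4) → ends 4
h at 4 (size 16, align 4) → ends 20
within Msg: mip_level at 8
4 + 8 = 12

12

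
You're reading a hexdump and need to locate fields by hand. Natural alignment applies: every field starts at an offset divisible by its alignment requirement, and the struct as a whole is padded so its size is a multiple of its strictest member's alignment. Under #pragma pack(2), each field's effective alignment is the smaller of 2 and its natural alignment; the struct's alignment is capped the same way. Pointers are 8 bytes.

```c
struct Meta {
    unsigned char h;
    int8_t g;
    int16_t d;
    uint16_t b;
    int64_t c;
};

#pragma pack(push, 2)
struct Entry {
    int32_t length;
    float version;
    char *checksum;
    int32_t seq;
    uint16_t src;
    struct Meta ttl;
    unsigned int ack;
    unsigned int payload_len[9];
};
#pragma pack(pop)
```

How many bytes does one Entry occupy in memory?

Meta: 0..1  h  (1B, 1-aligned); 1..2  g  (1B, 1-aligned); 2..4  d  (2B, 2-aligned); 4..6  b  (2B, 2-aligned); 6..8  -- padding (2B); 8..16  c  (8B, 8-aligned); sizeof = 16, alignof = 8
0..4  length  (4B, 2-aligned)
4..8  version  (4B, 2-aligned)
8..16  checksum  (8B, 2-aligned)
16..20  seq  (4B, 2-aligned)
20..22  src  (2B, 2-aligned)
22..38  ttl  (16B, 2-aligned)
38..42  ack  (4B, 2-aligned)
42..78  payload_len  (36B, 2-aligned)
sizeof = 78, alignof = 2

78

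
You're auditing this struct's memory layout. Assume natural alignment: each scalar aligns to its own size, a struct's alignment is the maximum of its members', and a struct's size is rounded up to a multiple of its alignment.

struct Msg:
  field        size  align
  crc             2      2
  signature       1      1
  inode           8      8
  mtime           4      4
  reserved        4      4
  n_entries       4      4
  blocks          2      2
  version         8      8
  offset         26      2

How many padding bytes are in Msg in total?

0..2  crc  (2B, 2-aligned)
2..3  signature  (1B, 1-aligned)
3..8  -- padding (5B)
8..16  inode  (8B, 8-aligned)
16..20  mtime  (4B, 4-aligned)
20..24  reserved  (4B, 4-aligned)
24..28  n_entries  (4B, 4-aligned)
28..30  blocks  (2B, 2-aligned)
30..32  -- padding (2B)
32..40  version  (8B, 8-aligned)
40..66  offset  (26B, 2-aligned)
66..72  -- tail padding (6B)
sizeof = 72, alignof = 8
data bytes 59, size 72 → padding 13

13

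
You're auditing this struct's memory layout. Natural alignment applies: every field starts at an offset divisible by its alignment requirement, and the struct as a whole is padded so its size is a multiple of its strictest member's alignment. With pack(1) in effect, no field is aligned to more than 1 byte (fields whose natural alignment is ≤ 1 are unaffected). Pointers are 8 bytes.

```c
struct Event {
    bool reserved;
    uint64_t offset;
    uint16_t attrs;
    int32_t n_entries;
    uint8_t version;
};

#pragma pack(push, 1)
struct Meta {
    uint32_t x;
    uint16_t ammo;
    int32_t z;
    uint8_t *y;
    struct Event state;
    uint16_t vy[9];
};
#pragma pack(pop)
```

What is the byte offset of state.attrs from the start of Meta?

Event: 0..1  reserved  (1B, 1-aligned); 1..8  -- padding (7B); 8..16  offset  (8B, 8-aligned); 16..18  attrs  (2B, 2-aligned); 18..20  -- padding (2B); 20..24  n_entries  (4B, 4-aligned); 24..25  version  (1B, 1-aligned); 25..32  -- tail padding (7B); sizeof = 32, alignof = 8
0..4  x  (4B, 1-aligned)
4..6  ammo  (2B, 1-aligned)
6..10  z  (4B, 1-aligned)
10..18  y  (8B, 1-aligned)
18..50  state  (32B, 1-aligned)
within Event: attrs at 16
18 + 16 = 34

34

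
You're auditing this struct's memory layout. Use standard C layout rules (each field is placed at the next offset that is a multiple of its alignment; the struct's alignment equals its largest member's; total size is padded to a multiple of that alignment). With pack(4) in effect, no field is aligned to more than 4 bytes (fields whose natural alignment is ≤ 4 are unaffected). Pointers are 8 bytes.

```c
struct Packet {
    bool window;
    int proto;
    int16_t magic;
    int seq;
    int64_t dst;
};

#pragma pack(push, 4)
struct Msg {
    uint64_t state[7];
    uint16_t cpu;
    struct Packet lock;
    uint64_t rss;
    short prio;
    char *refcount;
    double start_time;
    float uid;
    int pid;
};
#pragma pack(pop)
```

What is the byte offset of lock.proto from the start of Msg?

Packet: @0: window [1B, align 1] → 1; +3 pad (align 4); @4: proto [4B, align 4] → 8; @8: magic [2B, align 2] → 10; +2 pad (align 4); @12: seq [4B, align 4] → 16; @16: dst [8B, align 8] → 24; size 24, align 8
@0: state [56B, align 4] → 56
@56: cpu [2B, align 2] → 58
+2 pad (align 4)
@60: lock [24B, align 4] → 84
within Packet: proto at 4
60 + 4 = 64

64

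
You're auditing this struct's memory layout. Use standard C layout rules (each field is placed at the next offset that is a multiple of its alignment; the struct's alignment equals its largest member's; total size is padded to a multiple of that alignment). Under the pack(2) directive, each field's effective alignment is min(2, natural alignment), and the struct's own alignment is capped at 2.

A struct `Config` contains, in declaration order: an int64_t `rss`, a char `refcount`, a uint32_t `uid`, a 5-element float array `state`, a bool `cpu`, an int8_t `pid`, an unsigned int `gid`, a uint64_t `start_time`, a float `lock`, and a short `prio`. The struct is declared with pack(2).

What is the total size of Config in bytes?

54 bytes

rss at 0 (size 8, align 2) → ends 8
refcount at 8 (size 1, align 1) → ends 9
pad 1 to align 2 for uid
uid at 10 (size 4, align 2) → ends 14
state at 14 (size 20, align 2) → ends 34
cpu at 34 (size 1, align 1) → ends 35
pid at 35 (size 1, align 1) → ends 36
gid at 36 (size 4, align 2) → ends 40
start_time at 40 (size 8, align 2) → ends 48
lock at 48 (size 4, align 2) → ends 52
prio at 52 (size 2, align 2) → ends 54
total 54 bytes, alignment 2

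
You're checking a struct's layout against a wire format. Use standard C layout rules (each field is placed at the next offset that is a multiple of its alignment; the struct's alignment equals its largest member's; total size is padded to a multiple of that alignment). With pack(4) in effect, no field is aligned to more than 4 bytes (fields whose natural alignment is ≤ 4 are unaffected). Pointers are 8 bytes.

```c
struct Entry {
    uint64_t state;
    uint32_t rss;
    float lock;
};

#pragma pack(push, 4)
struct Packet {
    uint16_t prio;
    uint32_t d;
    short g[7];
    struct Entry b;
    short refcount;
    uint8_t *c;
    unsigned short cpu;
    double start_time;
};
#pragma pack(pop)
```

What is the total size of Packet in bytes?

Entry: state at 0 (size 8, align 8) → ends 8; rss at 8 (size 4, align 4) → ends 12; lock at 12 (size 4, align 4) → ends 16; total 16 bytes, alignment 8
prio at 0 (size 2, align 2) → ends 2
pad 2 to align 4 for d
d at 4 (size 4, align 4) → ends 8
g at 8 (size 14, align 2) → ends 22
pad 2 to align 4 for b
b at 24 (size 16, align 4) → ends 40
refcount at 40 (size 2, align 2) → ends 42
pad 2 to align 4 for c
c at 44 (size 8, align 4) → ends 52
cpu at 52 (size 2, align 2) → ends 54
pad 2 to align 4 for start_time
start_time at 56 (size 8, align 4) → ends 64
total 64 bytes, alignment 4

64 bytes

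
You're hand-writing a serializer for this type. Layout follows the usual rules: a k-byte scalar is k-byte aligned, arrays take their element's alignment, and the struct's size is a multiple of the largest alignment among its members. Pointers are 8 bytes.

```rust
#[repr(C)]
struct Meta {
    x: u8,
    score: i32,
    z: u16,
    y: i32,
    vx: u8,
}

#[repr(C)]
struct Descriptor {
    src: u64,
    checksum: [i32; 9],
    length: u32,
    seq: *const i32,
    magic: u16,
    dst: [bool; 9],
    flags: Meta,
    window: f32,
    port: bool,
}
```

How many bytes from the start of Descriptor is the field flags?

68

Meta: 0..1  x  (1B, 1-aligned); 1..4  -- padding (3B); 4..8  score  (4B, 4-aligned); 8..10  z  (2B, 2-aligned); 10..12  -- padding (2B); 12..16  y  (4B, 4-aligned); 16..17  vx  (1B, 1-aligned); 17..20  -- tail padding (3B); sizeof = 20, alignof = 4
0..8  src  (8B, 8-aligned)
8..44  checksum  (36B, 4-aligned)
44..48  length  (4B, 4-aligned)
48..56  seq  (8B, 8-aligned)
56..58  magic  (2B, 2-aligned)
58..67  dst  (9B, 1-aligned)
67..68  -- padding (1B)
68..88  flags  (20B, 4-aligned)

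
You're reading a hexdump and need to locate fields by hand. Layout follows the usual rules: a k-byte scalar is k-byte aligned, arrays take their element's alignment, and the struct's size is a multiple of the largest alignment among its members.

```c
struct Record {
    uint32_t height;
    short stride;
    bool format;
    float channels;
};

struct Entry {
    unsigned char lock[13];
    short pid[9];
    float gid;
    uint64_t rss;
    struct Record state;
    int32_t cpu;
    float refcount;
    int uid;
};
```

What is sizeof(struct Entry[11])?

Record: 0..4  height  (4B, 4-aligned); 4..6  stride  (2B, 2-aligned); 6..7  format  (1B, 1-aligned); 7..8  -- padding (1B); 8..12  channels  (4B, 4-aligned); sizeof = 12, alignof = 4
0..13  lock  (13B, 1-aligned)
13..14  -- padding (1B)
14..32  pid  (18B, 2-aligned)
32..36  gid  (4B, 4-aligned)
36..40  -- padding (4B)
40..48  rss  (8B, 8-aligned)
48..60  state  (12B, 4-aligned)
60..64  cpu  (4B, 4-aligned)
64..68  refcount  (4B, 4-aligned)
68..72  uid  (4B, 4-aligned)
sizeof = 72, alignof = 8
array of 11: 11 × 72 = 792

792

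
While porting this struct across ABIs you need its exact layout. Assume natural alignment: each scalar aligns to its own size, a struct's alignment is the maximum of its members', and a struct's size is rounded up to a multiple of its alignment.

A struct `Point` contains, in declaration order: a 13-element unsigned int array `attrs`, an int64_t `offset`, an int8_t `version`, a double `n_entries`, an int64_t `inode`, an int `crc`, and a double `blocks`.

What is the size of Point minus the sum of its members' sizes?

attrs at 0 (size 52, align 4) → ends 52
pad 4 to align 8 for offset
offset at 56 (size 8, align 8) → ends 64
version at 64 (size 1, align 1) → ends 65
pad 7 to align 8 for n_entries
n_entries at 72 (size 8, align 8) → ends 80
inode at 80 (size 8, align 8) → ends 88
crc at 88 (size 4, align 4) → ends 92
pad 4 to align 8 for blocks
blocks at 96 (size 8, align 8) → ends 104
total 104 bytes, alignment 8
data bytes 89, size 104 → padding 15

15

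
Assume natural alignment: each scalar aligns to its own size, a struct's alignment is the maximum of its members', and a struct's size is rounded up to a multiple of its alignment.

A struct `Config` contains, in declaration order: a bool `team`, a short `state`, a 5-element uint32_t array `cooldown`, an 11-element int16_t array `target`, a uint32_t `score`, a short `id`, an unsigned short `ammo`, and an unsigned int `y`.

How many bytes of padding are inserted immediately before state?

0..1  team  (1B, 1-aligned)
1..2  -- padding (1B)
2..4  state  (2B, 2-aligned)

1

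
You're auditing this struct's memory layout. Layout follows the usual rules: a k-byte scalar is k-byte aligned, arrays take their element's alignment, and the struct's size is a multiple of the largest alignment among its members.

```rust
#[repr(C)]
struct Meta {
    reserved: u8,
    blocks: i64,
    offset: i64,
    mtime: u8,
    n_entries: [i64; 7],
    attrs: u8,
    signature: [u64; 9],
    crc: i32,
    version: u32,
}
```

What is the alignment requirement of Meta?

8

member alignments: reserved=1, blocks=8, offset=8, mtime=1, n_entries=8, attrs=1, signature=8, crc=4, version=4
max = 8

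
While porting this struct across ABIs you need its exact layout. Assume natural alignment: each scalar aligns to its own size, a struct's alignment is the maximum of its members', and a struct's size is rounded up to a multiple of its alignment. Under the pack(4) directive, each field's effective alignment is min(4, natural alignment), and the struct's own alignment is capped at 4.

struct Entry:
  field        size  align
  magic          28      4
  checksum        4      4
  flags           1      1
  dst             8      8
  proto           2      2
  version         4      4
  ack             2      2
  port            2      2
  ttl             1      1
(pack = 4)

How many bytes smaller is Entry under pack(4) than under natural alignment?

natural layout:
  @0: magic [28B, align 4] → 28
  @28: checksum [4B, align 4] → 32
  @32: flags [1B, align 1] → 33
  +7 pad (align 8)
  @40: dst [8B, align 8] → 48
  @48: proto [2B, align 2] → 50
  +2 pad (align 4)
  @52: version [4B, align 4] → 56
  @56: ack [2B, align 2] → 58
  @58: port [2B, align 2] → 60
  @60: ttl [1B, align 1] → 61
  +3 tail pad (align 8)
  size 64, align 8
packed(4) layout:
  @0: magic [28B, align 4] → 28
  @28: checksum [4B, align 4] → 32
  @32: flags [1B, align 1] → 33
  +3 pad (align 4)
  @36: dst [8B, align 4] → 44
  @44: proto [2B, align 2] → 46
  +2 pad (align 4)
  @48: version [4B, align 4] → 52
  @52: ack [2B, align 2] → 54
  @54: port [2B, align 2] → 56
  @56: ttl [1B, align 1] → 57
  +3 tail pad (align 4)
  size 60, align 4
64 − 60 = 4

4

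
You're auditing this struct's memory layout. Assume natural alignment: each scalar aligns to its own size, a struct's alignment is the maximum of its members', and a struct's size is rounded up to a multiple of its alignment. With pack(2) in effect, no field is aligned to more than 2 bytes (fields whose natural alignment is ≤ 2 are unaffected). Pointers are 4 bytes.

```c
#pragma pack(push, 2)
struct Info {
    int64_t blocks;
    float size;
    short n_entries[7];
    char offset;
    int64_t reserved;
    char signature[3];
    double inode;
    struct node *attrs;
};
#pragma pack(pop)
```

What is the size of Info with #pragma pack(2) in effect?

52

@0: blocks [8B, align 2] → 8
@8: size [4B, align 2] → 12
@12: n_entries [14B, align 2] → 26
@26: offset [1B, align 1] → 27
+1 pad (align 2)
@28: reserved [8B, align 2] → 36
@36: signature [3B, align 1] → 39
+1 pad (align 2)
@40: inode [8B, align 2] → 48
@48: attrs [4B, align 2] → 52
size 52, align 2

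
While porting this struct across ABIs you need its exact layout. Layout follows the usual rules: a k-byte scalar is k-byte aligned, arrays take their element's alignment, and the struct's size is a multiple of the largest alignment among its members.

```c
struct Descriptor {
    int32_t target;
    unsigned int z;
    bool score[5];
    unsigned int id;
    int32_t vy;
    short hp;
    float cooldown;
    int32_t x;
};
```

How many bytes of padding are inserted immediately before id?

0..4  target  (4B, 4-aligned)
4..8  z  (4B, 4-aligned)
8..13  score  (5B, 1-aligned)
13..16  -- padding (3B)
16..20  id  (4B, 4-aligned)

3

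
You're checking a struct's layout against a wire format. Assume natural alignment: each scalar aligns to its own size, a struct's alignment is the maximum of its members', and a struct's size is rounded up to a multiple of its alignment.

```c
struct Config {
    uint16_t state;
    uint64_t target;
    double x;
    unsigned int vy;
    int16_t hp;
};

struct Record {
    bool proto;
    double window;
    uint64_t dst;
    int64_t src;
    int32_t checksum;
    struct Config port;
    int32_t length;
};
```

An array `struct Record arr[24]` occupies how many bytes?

Config: 0..2  state  (2B, 2-aligned); 2..8  -- padding (6B); 8..16  target  (8B, 8-aligned); 16..24  x  (8B, 8-aligned); 24..28  vy  (4B, 4-aligned); 28..30  hp  (2B, 2-aligned); 30..32  -- tail padding (2B); sizeof = 32, alignof = 8
0..1  proto  (1B, 1-aligned)
1..8  -- padding (7B)
8..16  window  (8B, 8-aligned)
16..24  dst  (8B, 8-aligned)
24..32  src  (8B, 8-aligned)
32..36  checksum  (4B, 4-aligned)
36..40  -- padding (4B)
40..72  port  (32B, 8-aligned)
72..76  length  (4B, 4-aligned)
76..80  -- tail padding (4B)
sizeof = 80, alignof = 8
array of 24: 24 × 80 = 1920

1920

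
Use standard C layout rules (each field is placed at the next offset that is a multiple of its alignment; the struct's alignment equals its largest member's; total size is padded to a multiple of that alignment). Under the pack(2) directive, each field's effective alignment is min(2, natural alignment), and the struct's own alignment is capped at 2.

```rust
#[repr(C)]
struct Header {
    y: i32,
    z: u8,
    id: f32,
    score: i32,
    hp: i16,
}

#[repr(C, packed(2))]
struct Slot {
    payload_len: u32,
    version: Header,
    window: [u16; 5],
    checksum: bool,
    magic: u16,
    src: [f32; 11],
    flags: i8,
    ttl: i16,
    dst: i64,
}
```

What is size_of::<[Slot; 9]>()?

Header: y at 0 (size 4, align 4) → ends 4; z at 4 (size 1, align 1) → ends 5; pad 3 to align 4 for id; id at 8 (size 4, align 4) → ends 12; score at 12 (size 4, align 4) → ends 16; hp at 16 (size 2, align 2) → ends 18; tail pad 2 to reach multiple of 4; total 20 bytes, alignment 4
payload_len at 0 (size 4, align 2) → ends 4
version at 4 (size 20, align 2) → ends 24
window at 24 (size 10, align 2) → ends 34
checksum at 34 (size 1, align 1) → ends 35
pad 1 to align 2 for magic
magic at 36 (size 2, align 2) → ends 38
src at 38 (size 44, align 2) → ends 82
flags at 82 (size 1, align 1) → ends 83
pad 1 to align 2 for ttl
ttl at 84 (size 2, align 2) → ends 86
dst at 86 (size 8, align 2) → ends 94
total 94 bytes, alignment 2
array of 9: 9 × 94 = 846

846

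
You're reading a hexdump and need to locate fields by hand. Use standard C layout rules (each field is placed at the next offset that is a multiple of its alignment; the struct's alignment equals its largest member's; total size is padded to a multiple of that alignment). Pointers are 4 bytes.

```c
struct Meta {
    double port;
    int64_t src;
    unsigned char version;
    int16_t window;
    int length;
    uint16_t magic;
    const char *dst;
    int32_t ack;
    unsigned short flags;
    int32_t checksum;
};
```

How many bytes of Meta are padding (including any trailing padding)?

9

port at 0 (size 8, align 8) → ends 8
src at 8 (size 8, align 8) → ends 16
version at 16 (size 1, align 1) → ends 17
pad 1 to align 2 for window
window at 18 (size 2, align 2) → ends 20
length at 20 (size 4, align 4) → ends 24
magic at 24 (size 2, align 2) → ends 26
pad 2 to align 4 for dst
dst at 28 (size 4, align 4) → ends 32
ack at 32 (size 4, align 4) → ends 36
flags at 36 (size 2, align 2) → ends 38
pad 2 to align 4 for checksum
checksum at 40 (size 4, align 4) → ends 44
tail pad 4 to reach multiple of 8
total 48 bytes, alignment 8
data bytes 39, size 48 → padding 9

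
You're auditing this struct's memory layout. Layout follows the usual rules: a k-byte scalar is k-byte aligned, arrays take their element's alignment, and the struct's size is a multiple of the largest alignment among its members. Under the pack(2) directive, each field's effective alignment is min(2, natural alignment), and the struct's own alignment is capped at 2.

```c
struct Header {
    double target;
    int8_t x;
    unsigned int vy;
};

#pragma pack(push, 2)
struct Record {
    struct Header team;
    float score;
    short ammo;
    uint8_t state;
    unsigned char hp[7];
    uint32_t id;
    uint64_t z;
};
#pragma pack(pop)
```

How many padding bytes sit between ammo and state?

0

Header: 0..8  target  (8B, 8-aligned); 8..9  x  (1B, 1-aligned); 9..12  -- padding (3B); 12..16  vy  (4B, 4-aligned); sizeof = 16, alignof = 8
0..16  team  (16B, 2-aligned)
16..20  score  (4B, 2-aligned)
20..22  ammo  (2B, 2-aligned)
22..23  state  (1B, 1-aligned)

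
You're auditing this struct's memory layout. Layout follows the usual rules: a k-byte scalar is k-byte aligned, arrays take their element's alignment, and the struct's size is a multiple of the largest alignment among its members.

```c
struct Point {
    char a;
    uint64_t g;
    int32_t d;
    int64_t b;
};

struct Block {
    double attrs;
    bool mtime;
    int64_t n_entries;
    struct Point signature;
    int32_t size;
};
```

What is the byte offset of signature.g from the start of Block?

32

Point: 0..1  a  (1B, 1-aligned); 1..8  -- padding (7B); 8..16  g  (8B, 8-aligned); 16..20  d  (4B, 4-aligned); 20..24  -- padding (4B); 24..32  b  (8B, 8-aligned); sizeof = 32, alignof = 8
0..8  attrs  (8B, 8-aligned)
8..9  mtime  (1B, 1-aligned)
9..16  -- padding (7B)
16..24  n_entries  (8B, 8-aligned)
24..56  signature  (32B, 8-aligned)
within Point: g at 8
24 + 8 = 32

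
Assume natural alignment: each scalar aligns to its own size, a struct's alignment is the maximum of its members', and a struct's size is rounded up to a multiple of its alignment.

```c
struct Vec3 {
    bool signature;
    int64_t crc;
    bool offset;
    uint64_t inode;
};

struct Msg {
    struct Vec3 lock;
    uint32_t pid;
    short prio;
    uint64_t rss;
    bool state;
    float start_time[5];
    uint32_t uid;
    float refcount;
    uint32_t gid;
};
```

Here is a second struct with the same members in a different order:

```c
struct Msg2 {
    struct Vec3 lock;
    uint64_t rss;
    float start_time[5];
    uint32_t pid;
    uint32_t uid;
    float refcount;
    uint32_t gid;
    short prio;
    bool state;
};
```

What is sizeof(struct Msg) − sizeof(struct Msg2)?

8

Vec3: 0..1  signature  (1B, 1-aligned); 1..8  -- padding (7B); 8..16  crc  (8B, 8-aligned); 16..17  offset  (1B, 1-aligned); 17..24  -- padding (7B); 24..32  inode  (8B, 8-aligned); sizeof = 32, alignof = 8
0..32  lock  (32B, 8-aligned)
32..36  pid  (4B, 4-aligned)
36..38  prio  (2B, 2-aligned)
38..40  -- padding (2B)
40..48  rss  (8B, 8-aligned)
48..49  state  (1B, 1-aligned)
49..52  -- padding (3B)
52..72  start_time  (20B, 4-aligned)
72..76  uid  (4B, 4-aligned)
76..80  refcount  (4B, 4-aligned)
80..84  gid  (4B, 4-aligned)
84..88  -- tail padding (4B)
sizeof = 88, alignof = 8
— Msg2 —
0..32  lock  (32B, 8-aligned)
32..40  rss  (8B, 8-aligned)
40..60  start_time  (20B, 4-aligned)
60..64  pid  (4B, 4-aligned)
64..68  uid  (4B, 4-aligned)
68..72  refcount  (4B, 4-aligned)
72..76  gid  (4B, 4-aligned)
76..78  prio  (2B, 2-aligned)
78..79  state  (1B, 1-aligned)
79..80  -- tail padding (1B)
sizeof = 80, alignof = 8
88 − 80 = 8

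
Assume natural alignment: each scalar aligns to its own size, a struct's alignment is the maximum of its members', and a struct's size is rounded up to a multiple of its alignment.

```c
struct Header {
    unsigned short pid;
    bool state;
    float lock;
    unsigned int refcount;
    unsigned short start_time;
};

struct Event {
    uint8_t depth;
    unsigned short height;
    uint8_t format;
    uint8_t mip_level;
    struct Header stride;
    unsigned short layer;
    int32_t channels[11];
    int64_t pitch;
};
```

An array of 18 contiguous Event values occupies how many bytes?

1440

Header: @0: pid [2B, align 2] → 2; @2: state [1B, align 1] → 3; +1 pad (align 4); @4: lock [4B, align 4] → 8; @8: refcount [4B, align 4] → 12; @12: start_time [2B, align 2] → 14; +2 tail pad (align 4); size 16, align 4
@0: depth [1B, align 1] → 1
+1 pad (align 2)
@2: height [2B, align 2] → 4
@4: format [1B, align 1] → 5
@5: mip_level [1B, align 1] → 6
+2 pad (align 4)
@8: stride [16B, align 4] → 24
@24: layer [2B, align 2] → 26
+2 pad (align 4)
@28: channels [44B, align 4] → 72
@72: pitch [8B, align 8] → 80
size 80, align 8
array of 18: 18 × 80 = 1440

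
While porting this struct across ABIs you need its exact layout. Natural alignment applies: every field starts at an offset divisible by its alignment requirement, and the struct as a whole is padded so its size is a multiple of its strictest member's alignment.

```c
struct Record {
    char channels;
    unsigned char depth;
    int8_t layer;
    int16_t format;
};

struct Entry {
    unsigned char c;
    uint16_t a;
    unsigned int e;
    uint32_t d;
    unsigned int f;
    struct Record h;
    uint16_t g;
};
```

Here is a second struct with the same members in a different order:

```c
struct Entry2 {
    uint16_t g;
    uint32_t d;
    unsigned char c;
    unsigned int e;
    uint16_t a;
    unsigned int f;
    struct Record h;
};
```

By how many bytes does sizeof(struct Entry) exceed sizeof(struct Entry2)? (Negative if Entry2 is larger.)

-8

Record: @0: channels [1B, align 1] → 1; @1: depth [1B, align 1] → 2; @2: layer [1B, align 1] → 3; +1 pad (align 2); @4: format [2B, align 2] → 6; size 6, align 2
@0: c [1B, align 1] → 1
+1 pad (align 2)
@2: a [2B, align 2] → 4
@4: e [4B, align 4] → 8
@8: d [4B, align 4] → 12
@12: f [4B, align 4] → 16
@16: h [6B, align 2] → 22
@22: g [2B, align 2] → 24
size 24, align 4
— Entry2 —
@0: g [2B, align 2] → 2
+2 pad (align 4)
@4: d [4B, align 4] → 8
@8: c [1B, align 1] → 9
+3 pad (align 4)
@12: e [4B, align 4] → 16
@16: a [2B, align 2] → 18
+2 pad (align 4)
@20: f [4B, align 4] → 24
@24: h [6B, align 2] → 30
+2 tail pad (align 4)
size 32, align 4
24 − 32 = -8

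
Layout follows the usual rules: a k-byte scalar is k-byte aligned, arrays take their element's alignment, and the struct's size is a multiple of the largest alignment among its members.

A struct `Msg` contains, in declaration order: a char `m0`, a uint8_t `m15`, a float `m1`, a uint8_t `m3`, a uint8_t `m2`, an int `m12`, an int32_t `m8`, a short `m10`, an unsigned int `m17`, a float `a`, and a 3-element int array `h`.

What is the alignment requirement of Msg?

member alignments: m0=1, m15=1, m1=4, m3=1, m2=1, m12=4, m8=4, m10=2, m17=4, a=4, h=4
max = 4

4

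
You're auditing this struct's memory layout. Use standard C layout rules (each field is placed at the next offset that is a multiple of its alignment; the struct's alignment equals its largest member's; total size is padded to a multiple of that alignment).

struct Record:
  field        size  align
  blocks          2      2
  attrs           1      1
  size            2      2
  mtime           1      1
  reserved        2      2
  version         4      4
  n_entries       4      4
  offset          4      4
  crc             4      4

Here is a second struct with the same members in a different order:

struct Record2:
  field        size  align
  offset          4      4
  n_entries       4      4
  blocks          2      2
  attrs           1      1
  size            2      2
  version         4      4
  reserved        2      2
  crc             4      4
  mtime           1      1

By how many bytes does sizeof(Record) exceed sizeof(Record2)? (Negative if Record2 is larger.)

-4

blocks at 0 (size 2, align 2) → ends 2
attrs at 2 (size 1, align 1) → ends 3
pad 1 to align 2 for size
size at 4 (size 2, align 2) → ends 6
mtime at 6 (size 1, align 1) → ends 7
pad 1 to align 2 for reserved
reserved at 8 (size 2, align 2) → ends 10
pad 2 to align 4 for version
version at 12 (size 4, align 4) → ends 16
n_entries at 16 (size 4, align 4) → ends 20
offset at 20 (size 4, align 4) → ends 24
crc at 24 (size 4, align 4) → ends 28
total 28 bytes, alignment 4
— Record2 —
offset at 0 (size 4, align 4) → ends 4
n_entries at 4 (size 4, align 4) → ends 8
blocks at 8 (size 2, align 2) → ends 10
attrs at 10 (size 1, align 1) → ends 11
pad 1 to align 2 for size
size at 12 (size 2, align 2) → ends 14
pad 2 to align 4 for version
version at 16 (size 4, align 4) → ends 20
reserved at 20 (size 2, align 2) → ends 22
pad 2 to align 4 for crc
crc at 24 (size 4, align 4) → ends 28
mtime at 28 (size 1, align 1) → ends 29
tail pad 3 to reach multiple of 4
total 32 bytes, alignment 4
28 − 32 = -4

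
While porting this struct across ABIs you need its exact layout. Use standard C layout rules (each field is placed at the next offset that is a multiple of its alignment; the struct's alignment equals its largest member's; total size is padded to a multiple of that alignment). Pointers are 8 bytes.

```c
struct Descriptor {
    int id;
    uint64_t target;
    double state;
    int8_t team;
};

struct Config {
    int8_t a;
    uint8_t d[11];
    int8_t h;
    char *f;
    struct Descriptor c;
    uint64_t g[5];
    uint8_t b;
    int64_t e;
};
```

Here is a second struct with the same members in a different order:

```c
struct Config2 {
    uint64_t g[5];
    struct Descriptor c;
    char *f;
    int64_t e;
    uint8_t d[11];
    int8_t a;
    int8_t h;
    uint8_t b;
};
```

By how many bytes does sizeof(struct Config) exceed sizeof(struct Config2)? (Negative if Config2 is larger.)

8

Descriptor: @0: id [4B, align 4] → 4; +4 pad (align 8); @8: target [8B, align 8] → 16; @16: state [8B, align 8] → 24; @24: team [1B, align 1] → 25; +7 tail pad (align 8); size 32, align 8
@0: a [1B, align 1] → 1
@1: d [11B, align 1] → 12
@12: h [1B, align 1] → 13
+3 pad (align 8)
@16: f [8B, align 8] → 24
@24: c [32B, align 8] → 56
@56: g [40B, align 8] → 96
@96: b [1B, align 1] → 97
+7 pad (align 8)
@104: e [8B, align 8] → 112
size 112, align 8
— Config2 —
@0: g [40B, align 8] → 40
@40: c [32B, align 8] → 72
@72: f [8B, align 8] → 80
@80: e [8B, align 8] → 88
@88: d [11B, align 1] → 99
@99: a [1B, align 1] → 100
@100: h [1B, align 1] → 101
@101: b [1B, align 1] → 102
+2 tail pad (align 8)
size 104, align 8
112 − 104 = 8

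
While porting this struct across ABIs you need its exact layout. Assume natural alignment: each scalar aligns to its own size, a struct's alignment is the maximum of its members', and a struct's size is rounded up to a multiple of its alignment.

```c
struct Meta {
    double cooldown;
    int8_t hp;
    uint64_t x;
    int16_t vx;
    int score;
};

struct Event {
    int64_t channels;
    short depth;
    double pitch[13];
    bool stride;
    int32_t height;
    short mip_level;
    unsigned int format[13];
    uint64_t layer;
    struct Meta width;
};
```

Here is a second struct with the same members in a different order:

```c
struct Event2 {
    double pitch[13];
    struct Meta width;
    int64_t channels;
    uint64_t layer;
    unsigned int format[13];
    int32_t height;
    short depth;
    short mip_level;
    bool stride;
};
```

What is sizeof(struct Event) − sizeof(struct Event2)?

Meta: cooldown at 0 (size 8, align 8) → ends 8; hp at 8 (size 1, align 1) → ends 9; pad 7 to align 8 for x; x at 16 (size 8, align 8) → ends 24; vx at 24 (size 2, align 2) → ends 26; pad 2 to align 4 for score; score at 28 (size 4, align 4) → ends 32; total 32 bytes, alignment 8
channels at 0 (size 8, align 8) → ends 8
depth at 8 (size 2, align 2) → ends 10
pad 6 to align 8 for pitch
pitch at 16 (size 104, align 8) → ends 120
stride at 120 (size 1, align 1) → ends 121
pad 3 to align 4 for height
height at 124 (size 4, align 4) → ends 128
mip_level at 128 (size 2, align 2) → ends 130
pad 2 to align 4 for format
format at 132 (size 52, align 4) → ends 184
layer at 184 (size 8, align 8) → ends 192
width at 192 (size 32, align 8) → ends 224
total 224 bytes, alignment 8
— Event2 —
pitch at 0 (size 104, align 8) → ends 104
width at 104 (size 32, align 8) → ends 136
channels at 136 (size 8, align 8) → ends 144
layer at 144 (size 8, align 8) → ends 152
format at 152 (size 52, align 4) → ends 204
height at 204 (size 4, align 4) → ends 208
depth at 208 (size 2, align 2) → ends 210
mip_level at 210 (size 2, align 2) → ends 212
stride at 212 (size 1, align 1) → ends 213
tail pad 3 to reach multiple of 8
total 216 bytes, alignment 8
224 − 216 = 8

8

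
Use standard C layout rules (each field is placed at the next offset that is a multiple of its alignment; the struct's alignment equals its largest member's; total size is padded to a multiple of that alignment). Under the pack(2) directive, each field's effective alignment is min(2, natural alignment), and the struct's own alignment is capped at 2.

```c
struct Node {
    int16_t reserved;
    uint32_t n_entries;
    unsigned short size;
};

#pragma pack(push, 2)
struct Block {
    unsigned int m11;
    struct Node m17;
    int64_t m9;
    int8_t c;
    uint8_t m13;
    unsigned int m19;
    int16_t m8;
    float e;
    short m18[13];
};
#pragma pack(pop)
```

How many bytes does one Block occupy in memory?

62

Node: reserved at 0 (size 2, align 2) → ends 2; pad 2 to align 4 for n_entries; n_entries at 4 (size 4, align 4) → ends 8; size at 8 (size 2, align 2) → ends 10; tail pad 2 to reach multiple of 4; total 12 bytes, alignment 4
m11 at 0 (size 4, align 2) → ends 4
m17 at 4 (size 12, align 2) → ends 16
m9 at 16 (size 8, align 2) → ends 24
c at 24 (size 1, align 1) → ends 25
m13 at 25 (size 1, align 1) → ends 26
m19 at 26 (size 4, align 2) → ends 30
m8 at 30 (size 2, align 2) → ends 32
e at 32 (size 4, align 2) → ends 36
m18 at 36 (size 26, align 2) → ends 62
total 62 bytes, alignment 2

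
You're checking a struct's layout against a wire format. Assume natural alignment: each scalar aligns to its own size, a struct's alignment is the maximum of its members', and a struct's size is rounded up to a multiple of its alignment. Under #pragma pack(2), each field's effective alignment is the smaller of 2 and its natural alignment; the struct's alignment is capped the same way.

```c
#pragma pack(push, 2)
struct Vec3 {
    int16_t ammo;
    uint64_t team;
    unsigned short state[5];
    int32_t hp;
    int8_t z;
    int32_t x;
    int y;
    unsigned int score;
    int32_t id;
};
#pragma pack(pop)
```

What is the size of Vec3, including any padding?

@0: ammo [2B, align 2] → 2
@2: team [8B, align 2] → 10
@10: state [10B, align 2] → 20
@20: hp [4B, align 2] → 24
@24: z [1B, align 1] → 25
+1 pad (align 2)
@26: x [4B, align 2] → 30
@30: y [4B, align 2] → 34
@34: score [4B, align 2] → 38
@38: id [4B, align 2] → 42
size 42, align 2

42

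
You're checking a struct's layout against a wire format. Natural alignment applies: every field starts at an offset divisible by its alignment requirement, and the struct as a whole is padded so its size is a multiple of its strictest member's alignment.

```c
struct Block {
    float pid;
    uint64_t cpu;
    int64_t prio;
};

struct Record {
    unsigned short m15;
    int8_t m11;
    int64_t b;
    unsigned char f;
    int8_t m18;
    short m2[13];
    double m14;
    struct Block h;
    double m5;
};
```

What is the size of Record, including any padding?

88 bytes

Block: 0..4  pid  (4B, 4-aligned); 4..8  -- padding (4B); 8..16  cpu  (8B, 8-aligned); 16..24  prio  (8B, 8-aligned); sizeof = 24, alignof = 8
0..2  m15  (2B, 2-aligned)
2..3  m11  (1B, 1-aligned)
3..8  -- padding (5B)
8..16  b  (8B, 8-aligned)
16..17  f  (1B, 1-aligned)
17..18  m18  (1B, 1-aligned)
18..44  m2  (26B, 2-aligned)
44..48  -- padding (4B)
48..56  m14  (8B, 8-aligned)
56..80  h  (24B, 8-aligned)
80..88  m5  (8B, 8-aligned)
sizeof = 88, alignof = 8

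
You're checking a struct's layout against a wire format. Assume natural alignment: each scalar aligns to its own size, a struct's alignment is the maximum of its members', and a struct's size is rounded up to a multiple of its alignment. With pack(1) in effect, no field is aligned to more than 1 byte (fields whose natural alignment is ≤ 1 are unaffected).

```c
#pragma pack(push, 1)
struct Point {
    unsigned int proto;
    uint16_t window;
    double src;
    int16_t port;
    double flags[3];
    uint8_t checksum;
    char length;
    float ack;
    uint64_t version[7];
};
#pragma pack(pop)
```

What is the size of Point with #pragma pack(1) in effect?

102

0..4  proto  (4B, 1-aligned)
4..6  window  (2B, 1-aligned)
6..14  src  (8B, 1-aligned)
14..16  port  (2B, 1-aligned)
16..40  flags  (24B, 1-aligned)
40..41  checksum  (1B, 1-aligned)
41..42  length  (1B, 1-aligned)
42..46  ack  (4B, 1-aligned)
46..102  version  (56B, 1-aligned)
sizeof = 102, alignof = 1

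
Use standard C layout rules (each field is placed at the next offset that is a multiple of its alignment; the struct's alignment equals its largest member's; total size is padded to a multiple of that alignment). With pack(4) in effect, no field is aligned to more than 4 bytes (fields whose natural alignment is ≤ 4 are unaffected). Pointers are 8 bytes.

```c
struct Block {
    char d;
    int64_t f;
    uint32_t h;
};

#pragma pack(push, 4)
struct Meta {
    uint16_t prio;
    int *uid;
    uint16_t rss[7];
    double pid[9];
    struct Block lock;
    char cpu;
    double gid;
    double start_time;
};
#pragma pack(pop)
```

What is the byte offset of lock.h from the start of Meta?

116

Block: 0..1  d  (1B, 1-aligned); 1..8  -- padding (7B); 8..16  f  (8B, 8-aligned); 16..20  h  (4B, 4-aligned); 20..24  -- tail padding (4B); sizeof = 24, alignof = 8
0..2  prio  (2B, 2-aligned)
2..4  -- padding (2B)
4..12  uid  (8B, 4-aligned)
12..26  rss  (14B, 2-aligned)
26..28  -- padding (2B)
28..100  pid  (72B, 4-aligned)
100..124  lock  (24B, 4-aligned)
within Block: h at 16
100 + 16 = 116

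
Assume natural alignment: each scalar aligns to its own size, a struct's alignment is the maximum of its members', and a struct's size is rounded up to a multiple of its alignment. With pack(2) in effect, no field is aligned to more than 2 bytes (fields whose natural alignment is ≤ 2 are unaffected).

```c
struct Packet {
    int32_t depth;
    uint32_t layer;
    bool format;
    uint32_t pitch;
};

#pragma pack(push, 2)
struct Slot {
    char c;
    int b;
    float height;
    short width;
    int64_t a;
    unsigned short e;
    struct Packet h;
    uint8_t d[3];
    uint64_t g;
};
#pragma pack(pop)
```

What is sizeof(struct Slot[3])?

Packet: @0: depth [4B, align 4] → 4; @4: layer [4B, align 4] → 8; @8: format [1B, align 1] → 9; +3 pad (align 4); @12: pitch [4B, align 4] → 16; size 16, align 4
@0: c [1B, align 1] → 1
+1 pad (align 2)
@2: b [4B, align 2] → 6
@6: height [4B, align 2] → 10
@10: width [2B, align 2] → 12
@12: a [8B, align 2] → 20
@20: e [2B, align 2] → 22
@22: h [16B, align 2] → 38
@38: d [3B, align 1] → 41
+1 pad (align 2)
@42: g [8B, align 2] → 50
size 50, align 2
array of 3: 3 × 50 = 150

150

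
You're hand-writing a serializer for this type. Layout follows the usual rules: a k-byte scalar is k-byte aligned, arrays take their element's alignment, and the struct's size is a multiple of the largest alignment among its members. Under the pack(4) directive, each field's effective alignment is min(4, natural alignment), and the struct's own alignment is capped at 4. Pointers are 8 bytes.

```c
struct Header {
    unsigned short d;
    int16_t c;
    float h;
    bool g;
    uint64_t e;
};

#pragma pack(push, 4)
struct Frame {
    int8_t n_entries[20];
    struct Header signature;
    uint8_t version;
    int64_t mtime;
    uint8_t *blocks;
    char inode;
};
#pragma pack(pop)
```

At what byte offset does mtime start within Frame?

Header: @0: d [2B, align 2] → 2; @2: c [2B, align 2] → 4; @4: h [4B, align 4] → 8; @8: g [1B, align 1] → 9; +7 pad (align 8); @16: e [8B, align 8] → 24; size 24, align 8
@0: n_entries [20B, align 1] → 20
@20: signature [24B, align 4] → 44
@44: version [1B, align 1] → 45
+3 pad (align 4)
@48: mtime [8B, align 4] → 56

48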